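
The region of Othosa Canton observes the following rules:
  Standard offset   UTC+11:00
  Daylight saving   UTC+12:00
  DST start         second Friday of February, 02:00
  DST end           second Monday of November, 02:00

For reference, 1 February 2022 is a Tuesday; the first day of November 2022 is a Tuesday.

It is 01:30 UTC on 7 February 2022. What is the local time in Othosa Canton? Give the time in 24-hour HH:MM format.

12:30

1 February 2022 is a Tuesday, so the first Friday is February 4 and the second is February 11.
1 November 2022 is a Tuesday, so the first Monday is November 7 and the second is November 14.
At the standard offset (UTC+11:00), 01:30 UTC + 11h = 12:30 Othosa Canton standard time.
The standard-time date in Othosa Canton, 7 February 2022, does not fall between 11 February and 14 November, so daylight saving is not in effect and Othosa Canton is at UTC+11:00.
01:30 UTC + 11h = 12:30 local.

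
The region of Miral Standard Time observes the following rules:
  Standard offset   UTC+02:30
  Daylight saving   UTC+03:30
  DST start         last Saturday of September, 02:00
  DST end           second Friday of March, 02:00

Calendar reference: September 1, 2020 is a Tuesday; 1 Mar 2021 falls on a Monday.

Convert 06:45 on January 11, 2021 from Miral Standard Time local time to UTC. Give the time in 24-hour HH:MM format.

03:15

1 September 2020 is a Tuesday, so Saturdays fall on 5, 12, 19, 26; the last is September 26.
1 March 2021 is a Monday, so the first Friday is March 5 and the second is March 12.
Daylight saving runs 26 September 2020 – 12 March 2021; January 11, 2021 is inside that window, so Miral Standard Time is at UTC+03:30.
06:45 local − 3h30m = 03:15 UTC.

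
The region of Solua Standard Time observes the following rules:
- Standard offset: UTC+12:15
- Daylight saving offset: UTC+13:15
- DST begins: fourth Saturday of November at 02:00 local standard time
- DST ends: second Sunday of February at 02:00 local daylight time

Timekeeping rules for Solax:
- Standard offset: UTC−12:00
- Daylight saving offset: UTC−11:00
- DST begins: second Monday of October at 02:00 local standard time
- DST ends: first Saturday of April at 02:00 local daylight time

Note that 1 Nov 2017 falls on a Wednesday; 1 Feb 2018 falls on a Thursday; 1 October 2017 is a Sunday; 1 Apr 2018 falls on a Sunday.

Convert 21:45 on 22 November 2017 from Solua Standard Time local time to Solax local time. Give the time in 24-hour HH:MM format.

1 November 2017 is a Wednesday, so the first Saturday is November 4 and the fourth is November 25.
1 February 2018 is a Thursday, so the first Sunday is February 4 and the second is February 11.
Daylight saving runs 25 November 2017 – 11 February 2018; 22 November 2017 is outside that window, so Solua Standard Time is on standard time at UTC+12:15.
21:45 Solua Standard Time − 12h15m = 09:30 UTC.
1 October 2017 is a Sunday, so the first Monday is October 2 and the second is October 9.
1 April 2018 is a Sunday, so the first Saturday is April 7.
At the standard offset (UTC−12:00), 09:30 UTC − 12h = 21:30 Solax standard time (rolling into the previous day, 21 November 2017).
Daylight saving runs 9 October 2017 – 7 April 2018; the standard-time date in Solax, 21 November 2017, is inside that window, so Solax is at UTC−11:00.
09:30 UTC − 11h = 22:30 Solax (rolling into the previous day, 21 November 2017).

22:30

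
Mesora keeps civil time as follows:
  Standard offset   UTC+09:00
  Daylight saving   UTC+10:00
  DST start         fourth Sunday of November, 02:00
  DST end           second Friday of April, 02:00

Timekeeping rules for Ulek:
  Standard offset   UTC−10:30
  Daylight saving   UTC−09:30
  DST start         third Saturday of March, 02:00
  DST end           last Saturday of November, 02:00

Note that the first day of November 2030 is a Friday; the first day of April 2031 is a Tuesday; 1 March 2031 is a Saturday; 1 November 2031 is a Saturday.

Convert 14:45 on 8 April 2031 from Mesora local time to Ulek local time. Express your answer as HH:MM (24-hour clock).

1 November 2030 is a Friday, so the first Sunday is November 3 and the fourth is November 24.
1 April 2031 is a Tuesday, so the first Friday is April 4 and the second is April 11.
8 April 2031 falls between 24 November 2030 and 11 April 2031, so daylight saving is in effect and Mesora is at UTC+10:00.
14:45 Mesora − 10h = 04:45 UTC.
1 March 2031 is a Saturday, so the first Saturday is March 1 and the third is March 15.
1 November 2031 is a Saturday, so Saturdays fall on 1, 8, 15, 22, 29; the last is November 29.
At the standard offset (UTC−10:30), 04:45 UTC − 10h30m = 18:15 Ulek standard time (rolling into the previous day, 7 April 2031).
The standard-time date in Ulek, 7 April 2031, falls between 15 March and 29 November, so daylight saving is in effect and Ulek is at UTC−09:30.
04:45 UTC − 9h30m = 19:15 Ulek (rolling into the previous day, 7 April 2031).

19:15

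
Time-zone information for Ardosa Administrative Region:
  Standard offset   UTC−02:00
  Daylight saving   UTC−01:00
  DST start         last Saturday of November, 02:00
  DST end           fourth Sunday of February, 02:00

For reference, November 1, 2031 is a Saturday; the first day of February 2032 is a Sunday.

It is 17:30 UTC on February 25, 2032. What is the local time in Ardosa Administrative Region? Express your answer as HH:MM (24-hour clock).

15:30

1 November 2031 is a Saturday, so Saturdays fall on 1, 8, 15, 22, 29; the last is November 29.
1 February 2032 is a Sunday, so the first Sunday is February 1 and the fourth is February 22.
At the standard offset (UTC−02:00), 17:30 UTC − 2h = 15:30 Ardosa Administrative Region standard time.
Daylight saving runs 29 November 2031 – 22 February 2032; the standard-time date in Ardosa Administrative Region, February 25, 2032, is outside that window, so Ardosa Administrative Region is on standard time at UTC−02:00.
17:30 UTC − 2h = 15:30 local.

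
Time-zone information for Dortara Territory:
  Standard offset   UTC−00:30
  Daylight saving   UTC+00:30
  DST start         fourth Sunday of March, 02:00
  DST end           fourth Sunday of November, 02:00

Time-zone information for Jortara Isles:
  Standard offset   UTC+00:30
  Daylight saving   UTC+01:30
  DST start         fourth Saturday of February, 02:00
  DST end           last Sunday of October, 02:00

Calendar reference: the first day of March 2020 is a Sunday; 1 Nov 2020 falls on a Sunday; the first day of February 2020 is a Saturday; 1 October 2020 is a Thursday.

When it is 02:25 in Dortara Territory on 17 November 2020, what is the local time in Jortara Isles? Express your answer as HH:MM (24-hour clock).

1 March 2020 is a Sunday, so the first Sunday is March 1 and the fourth is March 22.
1 November 2020 is a Sunday, so the first Sunday is November 1 and the fourth is November 22.
17 November 2020 lies within the daylight-saving period (22 March – 22 November), so Dortara Territory is on daylight time, UTC+00:30.
02:25 Dortara Territory − 0h30m = 01:55 UTC.
1 February 2020 is a Saturday, so the first Saturday is February 1 and the fourth is February 22.
1 October 2020 is a Thursday, so Sundays fall on 4, 11, 18, 25; the last is October 25.
At the standard offset (UTC+00:30), 01:55 UTC + 0h30m = 02:25 Jortara Isles standard time.
The standard-time date in Jortara Isles, 17 November 2020, is outside the daylight-saving period (22 February – 25 October), so Jortara Isles is on standard time, UTC+00:30.
01:55 UTC + 0h30m = 02:25 Jortara Isles.

02:25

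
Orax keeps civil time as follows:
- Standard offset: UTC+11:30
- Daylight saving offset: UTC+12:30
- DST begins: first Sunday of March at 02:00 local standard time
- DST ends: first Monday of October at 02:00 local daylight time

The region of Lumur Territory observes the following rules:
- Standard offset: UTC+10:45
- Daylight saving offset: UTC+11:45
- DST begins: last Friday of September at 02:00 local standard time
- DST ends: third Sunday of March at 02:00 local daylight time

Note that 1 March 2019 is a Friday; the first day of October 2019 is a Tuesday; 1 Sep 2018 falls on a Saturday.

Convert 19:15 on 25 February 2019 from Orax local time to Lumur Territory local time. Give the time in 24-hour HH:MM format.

1 March 2019 is a Friday, so the first Sunday is March 3.
1 October 2019 is a Tuesday, so the first Monday is October 7.
Daylight saving runs 3 March – 7 October; 25 February 2019 is outside that window, so Orax is on standard time at UTC+11:30.
19:15 Orax − 11h30m = 07:45 UTC.
1 September 2018 is a Saturday, so Fridays fall on 7, 14, 21, 28; the last is September 28.
1 March 2019 is a Friday, so the first Sunday is March 3 and the third is March 17.
At the standard offset (UTC+10:45), 07:45 UTC + 10h45m = 18:30 Lumur Territory standard time.
The standard-time date in Lumur Territory, 25 February 2019, falls between 28 September 2018 and 17 March 2019, so daylight saving is in effect and Lumur Territory is at UTC+11:45.
07:45 UTC + 11h45m = 19:30 Lumur Territory.

19:30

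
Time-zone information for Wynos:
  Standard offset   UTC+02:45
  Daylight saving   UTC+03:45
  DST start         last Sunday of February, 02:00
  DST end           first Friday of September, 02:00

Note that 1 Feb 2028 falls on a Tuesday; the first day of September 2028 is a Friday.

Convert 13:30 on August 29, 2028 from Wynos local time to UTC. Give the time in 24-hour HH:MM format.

1 February 2028 is a Tuesday, so Sundays fall on 6, 13, 20, 27; the last is February 27.
1 September 2028 is a Friday, so the first Friday is September 1.
August 29, 2028 lies within the daylight-saving period (27 February – 1 September), so Wynos is on daylight time, UTC+03:45.
13:30 local − 3h45m = 09:45 UTC.

09:45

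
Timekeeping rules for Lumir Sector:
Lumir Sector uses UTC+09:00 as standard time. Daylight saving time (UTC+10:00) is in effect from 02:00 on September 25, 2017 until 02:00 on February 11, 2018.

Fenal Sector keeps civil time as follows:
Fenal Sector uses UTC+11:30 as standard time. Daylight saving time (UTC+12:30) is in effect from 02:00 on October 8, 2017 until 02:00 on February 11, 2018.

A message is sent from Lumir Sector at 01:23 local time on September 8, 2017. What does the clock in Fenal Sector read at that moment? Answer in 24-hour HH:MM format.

03:53

Daylight saving runs 25 September 2017 – 11 February 2018; September 8, 2017 is outside that window, so Lumir Sector is on standard time at UTC+09:00.
01:23 Lumir Sector − 9h = 16:23 UTC (rolling into the previous day, 7 September 2017).
At the standard offset (UTC+11:30), 16:23 UTC + 11h30m = 03:53 Fenal Sector standard time (rolling into the next day, 8 September 2017).
The standard-time date in Fenal Sector, September 8, 2017, is outside the daylight-saving period (8 October 2017 – 11 February 2018), so Fenal Sector is on standard time, UTC+11:30.
16:23 UTC + 11h30m = 03:53 Fenal Sector (rolling into the next day, 8 September 2017).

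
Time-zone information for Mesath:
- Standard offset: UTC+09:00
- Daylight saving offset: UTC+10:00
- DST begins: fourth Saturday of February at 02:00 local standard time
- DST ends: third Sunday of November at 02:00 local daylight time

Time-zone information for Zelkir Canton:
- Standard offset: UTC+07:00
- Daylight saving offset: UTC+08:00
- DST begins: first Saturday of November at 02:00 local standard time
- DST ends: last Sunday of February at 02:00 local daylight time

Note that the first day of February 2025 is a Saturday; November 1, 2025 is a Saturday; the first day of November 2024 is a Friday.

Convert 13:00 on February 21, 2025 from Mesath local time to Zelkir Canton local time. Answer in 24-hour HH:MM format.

12:00

1 February 2025 is a Saturday, so the first Saturday is February 1 and the fourth is February 22.
1 November 2025 is a Saturday, so the first Sunday is November 2 and the third is November 16.
February 21, 2025 does not fall between 22 February and 16 November, so daylight saving is not in effect and Mesath is at UTC+09:00.
13:00 Mesath − 9h = 04:00 UTC.
1 November 2024 is a Friday, so the first Saturday is November 2.
1 February 2025 is a Saturday, so Sundays fall on 2, 9, 16, 23; the last is February 23.
At the standard offset (UTC+07:00), 04:00 UTC + 7h = 11:00 Zelkir Canton standard time.
Daylight saving runs 2 November 2024 – 23 February 2025; the standard-time date in Zelkir Canton, February 21, 2025, is inside that window, so Zelkir Canton is at UTC+08:00.
04:00 UTC + 8h = 12:00 Zelkir Canton.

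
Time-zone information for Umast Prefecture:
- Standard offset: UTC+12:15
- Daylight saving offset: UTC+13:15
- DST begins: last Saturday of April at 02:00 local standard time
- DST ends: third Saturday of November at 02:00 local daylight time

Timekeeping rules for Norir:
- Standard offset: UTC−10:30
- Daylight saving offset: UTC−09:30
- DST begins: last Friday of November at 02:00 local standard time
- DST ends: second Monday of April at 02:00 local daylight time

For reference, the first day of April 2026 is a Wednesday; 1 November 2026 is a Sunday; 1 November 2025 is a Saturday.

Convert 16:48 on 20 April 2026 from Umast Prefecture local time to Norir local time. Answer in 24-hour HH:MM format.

1 April 2026 is a Wednesday, so Saturdays fall on 4, 11, 18, 25; the last is April 25.
1 November 2026 is a Sunday, so the first Saturday is November 7 and the third is November 21.
20 April 2026 is outside the daylight-saving period (25 April – 21 November), so Umast Prefecture is on standard time, UTC+12:15.
16:48 Umast Prefecture − 12h15m = 04:33 UTC.
1 November 2025 is a Saturday, so Fridays fall on 7, 14, 21, 28; the last is November 28.
1 April 2026 is a Wednesday, so the first Monday is April 6 and the second is April 13.
At the standard offset (UTC−10:30), 04:33 UTC − 10h30m = 18:03 Norir standard time (rolling into the previous day, 19 April 2026).
The standard-time date in Norir, 19 April 2026, is outside the daylight-saving period (28 November 2025 – 13 April 2026), so Norir is on standard time, UTC−10:30.
04:33 UTC − 10h30m = 18:03 Norir (rolling into the previous day, 19 April 2026).

18:03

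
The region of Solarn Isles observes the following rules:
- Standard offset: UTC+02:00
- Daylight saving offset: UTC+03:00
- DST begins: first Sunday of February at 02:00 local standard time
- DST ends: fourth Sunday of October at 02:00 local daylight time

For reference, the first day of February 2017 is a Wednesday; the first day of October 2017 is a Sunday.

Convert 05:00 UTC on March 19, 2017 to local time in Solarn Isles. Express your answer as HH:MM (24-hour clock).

1 February 2017 is a Wednesday, so the first Sunday is February 5.
1 October 2017 is a Sunday, so the first Sunday is October 1 and the fourth is October 22.
At the standard offset (UTC+02:00), 05:00 UTC + 2h = 07:00 Solarn Isles standard time.
Daylight saving runs 5 February – 22 October; the standard-time date in Solarn Isles, March 19, 2017, is inside that window, so Solarn Isles is at UTC+03:00.
05:00 UTC + 3h = 08:00 local.

08:00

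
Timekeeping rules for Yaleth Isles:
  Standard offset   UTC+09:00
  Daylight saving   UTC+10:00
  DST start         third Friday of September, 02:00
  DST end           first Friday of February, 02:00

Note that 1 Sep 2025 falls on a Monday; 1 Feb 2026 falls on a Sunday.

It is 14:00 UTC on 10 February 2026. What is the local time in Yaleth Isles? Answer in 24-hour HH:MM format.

23:00

1 September 2025 is a Monday, so the first Friday is September 5 and the third is September 19.
1 February 2026 is a Sunday, so the first Friday is February 6.
At the standard offset (UTC+09:00), 14:00 UTC + 9h = 23:00 Yaleth Isles standard time.
The standard-time date in Yaleth Isles, 10 February 2026, is outside the daylight-saving period (19 September 2025 – 6 February 2026), so Yaleth Isles is on standard time, UTC+09:00.
14:00 UTC + 9h = 23:00 local.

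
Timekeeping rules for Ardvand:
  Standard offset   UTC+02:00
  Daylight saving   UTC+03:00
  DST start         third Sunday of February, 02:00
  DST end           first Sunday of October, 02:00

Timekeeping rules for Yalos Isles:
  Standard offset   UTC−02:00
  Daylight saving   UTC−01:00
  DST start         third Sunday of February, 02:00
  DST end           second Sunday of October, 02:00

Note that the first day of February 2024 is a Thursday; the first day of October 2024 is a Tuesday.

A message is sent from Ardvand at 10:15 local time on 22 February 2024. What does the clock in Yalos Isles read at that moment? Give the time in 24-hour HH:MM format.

06:15

1 February 2024 is a Thursday, so the first Sunday is February 4 and the third is February 18.
1 October 2024 is a Tuesday, so the first Sunday is October 6.
22 February 2024 falls between 18 February and 6 October, so daylight saving is in effect and Ardvand is at UTC+03:00.
10:15 Ardvand − 3h = 07:15 UTC.
1 February 2024 is a Thursday, so the first Sunday is February 4 and the third is February 18.
1 October 2024 is a Tuesday, so the first Sunday is October 6 and the second is October 13.
At the standard offset (UTC−02:00), 07:15 UTC − 2h = 05:15 Yalos Isles standard time.
The standard-time date in Yalos Isles, 22 February 2024, lies within the daylight-saving period (18 February – 13 October), so Yalos Isles is on daylight time, UTC−01:00.
07:15 UTC − 1h = 06:15 Yalos Isles.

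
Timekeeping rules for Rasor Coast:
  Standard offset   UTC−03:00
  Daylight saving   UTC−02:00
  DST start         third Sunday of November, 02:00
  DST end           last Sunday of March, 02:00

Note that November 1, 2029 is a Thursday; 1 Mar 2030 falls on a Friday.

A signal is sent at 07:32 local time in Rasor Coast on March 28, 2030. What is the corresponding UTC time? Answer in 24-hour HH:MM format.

09:32

1 November 2029 is a Thursday, so the first Sunday is November 4 and the third is November 18.
1 March 2030 is a Friday, so Sundays fall on 3, 10, 17, 24, 31; the last is March 31.
March 28, 2030 falls between 18 November 2029 and 31 March 2030, so daylight saving is in effect and Rasor Coast is at UTC−02:00.
07:32 local + 2h = 09:32 UTC.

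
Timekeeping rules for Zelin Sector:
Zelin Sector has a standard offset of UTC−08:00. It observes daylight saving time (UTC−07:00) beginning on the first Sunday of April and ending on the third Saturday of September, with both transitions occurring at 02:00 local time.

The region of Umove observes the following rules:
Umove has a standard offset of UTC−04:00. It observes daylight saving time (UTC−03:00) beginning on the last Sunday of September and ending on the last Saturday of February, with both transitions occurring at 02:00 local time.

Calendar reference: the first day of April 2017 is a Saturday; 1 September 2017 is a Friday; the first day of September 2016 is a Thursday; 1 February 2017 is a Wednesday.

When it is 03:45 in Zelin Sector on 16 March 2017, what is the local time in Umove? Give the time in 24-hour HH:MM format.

1 April 2017 is a Saturday, so the first Sunday is April 2.
1 September 2017 is a Friday, so the first Saturday is September 2 and the third is September 16.
16 March 2017 is outside the daylight-saving period (2 April – 16 September), so Zelin Sector is on standard time, UTC−08:00.
03:45 Zelin Sector + 8h = 11:45 UTC.
1 September 2016 is a Thursday, so Sundays fall on 4, 11, 18, 25; the last is September 25.
1 February 2017 is a Wednesday, so Saturdays fall on 4, 11, 18, 25; the last is February 25.
At the standard offset (UTC−04:00), 11:45 UTC − 4h = 07:45 Umove standard time.
The standard-time date in Umove, 16 March 2017, does not fall between 25 September 2016 and 25 February 2017, so daylight saving is not in effect and Umove is at UTC−04:00.
11:45 UTC − 4h = 07:45 Umove.

07:45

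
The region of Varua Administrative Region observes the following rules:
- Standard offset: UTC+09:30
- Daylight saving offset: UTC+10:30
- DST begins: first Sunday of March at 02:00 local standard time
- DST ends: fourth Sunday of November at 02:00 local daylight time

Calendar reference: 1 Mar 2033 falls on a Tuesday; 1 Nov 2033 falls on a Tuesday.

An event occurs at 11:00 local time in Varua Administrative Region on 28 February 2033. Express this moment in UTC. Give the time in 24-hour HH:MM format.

1 March 2033 is a Tuesday, so the first Sunday is March 6.
1 November 2033 is a Tuesday, so the first Sunday is November 6 and the fourth is November 27.
28 February 2033 is outside the daylight-saving period (6 March – 27 November), so Varua Administrative Region is on standard time, UTC+09:30.
11:00 local − 9h30m = 01:30 UTC.

01:30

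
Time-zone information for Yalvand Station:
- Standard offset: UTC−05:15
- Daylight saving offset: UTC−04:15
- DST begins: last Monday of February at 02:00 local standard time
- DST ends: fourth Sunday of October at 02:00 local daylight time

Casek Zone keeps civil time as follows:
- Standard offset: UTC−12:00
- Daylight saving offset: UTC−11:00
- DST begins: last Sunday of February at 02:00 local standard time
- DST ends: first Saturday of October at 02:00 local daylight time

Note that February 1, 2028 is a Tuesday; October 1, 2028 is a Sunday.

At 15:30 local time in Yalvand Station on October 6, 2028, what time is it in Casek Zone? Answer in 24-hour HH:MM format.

08:45

1 February 2028 is a Tuesday, so Mondays fall on 7, 14, 21, 28; the last is February 28.
1 October 2028 is a Sunday, so the first Sunday is October 1 and the fourth is October 22.
October 6, 2028 lies within the daylight-saving period (28 February – 22 October), so Yalvand Station is on daylight time, UTC−04:15.
15:30 Yalvand Station + 4h15m = 19:45 UTC.
1 February 2028 is a Tuesday, so Sundays fall on 6, 13, 20, 27; the last is February 27.
1 October 2028 is a Sunday, so the first Saturday is October 7.
At the standard offset (UTC−12:00), 19:45 UTC − 12h = 07:45 Casek Zone standard time.
Daylight saving runs 27 February – 7 October; the standard-time date in Casek Zone, October 6, 2028, is inside that window, so Casek Zone is at UTC−11:00.
19:45 UTC − 11h = 08:45 Casek Zone.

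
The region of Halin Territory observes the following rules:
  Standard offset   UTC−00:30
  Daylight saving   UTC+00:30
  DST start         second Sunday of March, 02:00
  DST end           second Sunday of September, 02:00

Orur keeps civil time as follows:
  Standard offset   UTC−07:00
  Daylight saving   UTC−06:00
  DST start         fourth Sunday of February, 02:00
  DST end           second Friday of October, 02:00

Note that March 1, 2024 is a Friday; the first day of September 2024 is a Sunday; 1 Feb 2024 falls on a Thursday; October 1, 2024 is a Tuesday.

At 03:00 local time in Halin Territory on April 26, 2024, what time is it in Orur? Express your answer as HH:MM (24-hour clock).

1 March 2024 is a Friday, so the first Sunday is March 3 and the second is March 10.
1 September 2024 is a Sunday, so the first Sunday is September 1 and the second is September 8.
April 26, 2024 falls between 10 March and 8 September, so daylight saving is in effect and Halin Territory is at UTC+00:30.
03:00 Halin Territory − 0h30m = 02:30 UTC.
1 February 2024 is a Thursday, so the first Sunday is February 4 and the fourth is February 25.
1 October 2024 is a Tuesday, so the first Friday is October 4 and the second is October 11.
At the standard offset (UTC−07:00), 02:30 UTC − 7h = 19:30 Orur standard time (rolling into the previous day, 25 April 2024).
Daylight saving runs 25 February – 11 October; the standard-time date in Orur, April 25, 2024, is inside that window, so Orur is at UTC−06:00.
02:30 UTC − 6h = 20:30 Orur (rolling into the previous day, 25 April 2024).

20:30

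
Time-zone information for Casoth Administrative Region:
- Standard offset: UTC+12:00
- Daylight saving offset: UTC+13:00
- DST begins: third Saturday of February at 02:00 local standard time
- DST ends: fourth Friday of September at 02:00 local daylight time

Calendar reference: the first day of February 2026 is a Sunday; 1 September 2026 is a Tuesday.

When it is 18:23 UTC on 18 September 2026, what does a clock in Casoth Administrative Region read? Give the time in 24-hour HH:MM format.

07:23

1 February 2026 is a Sunday, so the first Saturday is February 7 and the third is February 21.
1 September 2026 is a Tuesday, so the first Friday is September 4 and the fourth is September 25.
At the standard offset (UTC+12:00), 18:23 UTC + 12h = 06:23 Casoth Administrative Region standard time (rolling into the next day, 19 September 2026).
The standard-time date in Casoth Administrative Region, 19 September 2026, falls between 21 February and 25 September, so daylight saving is in effect and Casoth Administrative Region is at UTC+13:00.
18:23 UTC + 13h = 07:23 local (rolling into the next day, 19 September 2026).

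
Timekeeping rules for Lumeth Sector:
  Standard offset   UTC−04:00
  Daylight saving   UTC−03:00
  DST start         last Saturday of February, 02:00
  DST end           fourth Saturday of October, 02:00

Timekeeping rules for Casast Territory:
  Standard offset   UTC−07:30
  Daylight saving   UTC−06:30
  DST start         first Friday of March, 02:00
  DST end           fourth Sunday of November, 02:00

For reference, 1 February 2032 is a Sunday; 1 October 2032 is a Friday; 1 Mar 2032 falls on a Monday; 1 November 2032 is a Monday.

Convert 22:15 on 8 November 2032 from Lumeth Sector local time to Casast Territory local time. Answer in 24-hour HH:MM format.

19:45

1 February 2032 is a Sunday, so Saturdays fall on 7, 14, 21, 28; the last is February 28.
1 October 2032 is a Friday, so the first Saturday is October 2 and the fourth is October 23.
8 November 2032 does not fall between 28 February and 23 October, so daylight saving is not in effect and Lumeth Sector is at UTC−04:00.
22:15 Lumeth Sector + 4h = 02:15 UTC (rolling into the next day, 9 November 2032).
1 March 2032 is a Monday, so the first Friday is March 5.
1 November 2032 is a Monday, so the first Sunday is November 7 and the fourth is November 28.
At the standard offset (UTC−07:30), 02:15 UTC − 7h30m = 18:45 Casast Territory standard time (rolling into the previous day, 8 November 2032).
Daylight saving runs 5 March – 28 November; the standard-time date in Casast Territory, 8 November 2032, is inside that window, so Casast Territory is at UTC−06:30.
02:15 UTC − 6h30m = 19:45 Casast Territory (rolling into the previous day, 8 November 2032).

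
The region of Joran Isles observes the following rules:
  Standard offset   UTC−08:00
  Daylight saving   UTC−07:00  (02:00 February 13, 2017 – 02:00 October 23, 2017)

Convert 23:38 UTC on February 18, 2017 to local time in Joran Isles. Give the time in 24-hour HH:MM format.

At the standard offset (UTC−08:00), 23:38 UTC − 8h = 15:38 Joran Isles standard time.
The standard-time date in Joran Isles, February 18, 2017, lies within the daylight-saving period (13 February – 23 October), so Joran Isles is on daylight time, UTC−07:00.
23:38 UTC − 7h = 16:38 local.

16:38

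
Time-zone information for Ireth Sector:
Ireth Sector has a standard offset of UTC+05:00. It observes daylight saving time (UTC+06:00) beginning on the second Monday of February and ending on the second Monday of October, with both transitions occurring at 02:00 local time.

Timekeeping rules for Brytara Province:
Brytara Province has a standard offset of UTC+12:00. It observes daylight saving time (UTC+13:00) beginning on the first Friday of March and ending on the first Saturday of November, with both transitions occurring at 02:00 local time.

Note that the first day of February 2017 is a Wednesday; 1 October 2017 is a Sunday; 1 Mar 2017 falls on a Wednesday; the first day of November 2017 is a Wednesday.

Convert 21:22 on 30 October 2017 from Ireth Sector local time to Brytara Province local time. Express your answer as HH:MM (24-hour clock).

1 February 2017 is a Wednesday, so the first Monday is February 6 and the second is February 13.
1 October 2017 is a Sunday, so the first Monday is October 2 and the second is October 9.
Daylight saving runs 13 February – 9 October; 30 October 2017 is outside that window, so Ireth Sector is on standard time at UTC+05:00.
21:22 Ireth Sector − 5h = 16:22 UTC.
1 March 2017 is a Wednesday, so the first Friday is March 3.
1 November 2017 is a Wednesday, so the first Saturday is November 4.
At the standard offset (UTC+12:00), 16:22 UTC + 12h = 04:22 Brytara Province standard time (rolling into the next day, 31 October 2017).
Daylight saving runs 3 March – 4 November; the standard-time date in Brytara Province, 31 October 2017, is inside that window, so Brytara Province is at UTC+13:00.
16:22 UTC + 13h = 05:22 Brytara Province (rolling into the next day, 31 October 2017).

05:22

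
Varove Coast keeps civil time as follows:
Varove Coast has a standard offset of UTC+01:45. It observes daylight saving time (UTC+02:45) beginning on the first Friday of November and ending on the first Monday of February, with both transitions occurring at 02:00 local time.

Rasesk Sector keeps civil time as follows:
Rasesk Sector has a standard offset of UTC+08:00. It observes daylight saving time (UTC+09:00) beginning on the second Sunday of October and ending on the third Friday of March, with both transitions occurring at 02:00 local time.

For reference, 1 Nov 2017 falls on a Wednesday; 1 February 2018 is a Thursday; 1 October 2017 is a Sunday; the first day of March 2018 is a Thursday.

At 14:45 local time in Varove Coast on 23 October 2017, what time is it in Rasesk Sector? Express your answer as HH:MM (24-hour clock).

22:00

1 November 2017 is a Wednesday, so the first Friday is November 3.
1 February 2018 is a Thursday, so the first Monday is February 5.
Daylight saving runs 3 November 2017 – 5 February 2018; 23 October 2017 is outside that window, so Varove Coast is on standard time at UTC+01:45.
14:45 Varove Coast − 1h45m = 13:00 UTC.
1 October 2017 is a Sunday, so the first Sunday is October 1 and the second is October 8.
1 March 2018 is a Thursday, so the first Friday is March 2 and the third is March 16.
At the standard offset (UTC+08:00), 13:00 UTC + 8h = 21:00 Rasesk Sector standard time.
Daylight saving runs 8 October 2017 – 16 March 2018; the standard-time date in Rasesk Sector, 23 October 2017, is inside that window, so Rasesk Sector is at UTC+09:00.
13:00 UTC + 9h = 22:00 Rasesk Sector.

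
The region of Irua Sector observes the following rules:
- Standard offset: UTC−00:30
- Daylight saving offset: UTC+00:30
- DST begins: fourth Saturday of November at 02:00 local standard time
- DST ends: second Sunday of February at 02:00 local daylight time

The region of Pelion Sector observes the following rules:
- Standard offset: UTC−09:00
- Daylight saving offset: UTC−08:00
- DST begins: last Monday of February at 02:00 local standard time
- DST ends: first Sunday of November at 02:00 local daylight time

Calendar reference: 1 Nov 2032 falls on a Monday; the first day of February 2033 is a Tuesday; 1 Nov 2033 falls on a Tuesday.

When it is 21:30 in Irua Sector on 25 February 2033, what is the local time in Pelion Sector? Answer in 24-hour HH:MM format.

1 November 2032 is a Monday, so the first Saturday is November 6 and the fourth is November 27.
1 February 2033 is a Tuesday, so the first Sunday is February 6 and the second is February 13.
25 February 2033 is outside the daylight-saving period (27 November 2032 – 13 February 2033), so Irua Sector is on standard time, UTC−00:30.
21:30 Irua Sector + 0h30m = 22:00 UTC.
1 February 2033 is a Tuesday, so Mondays fall on 7, 14, 21, 28; the last is February 28.
1 November 2033 is a Tuesday, so the first Sunday is November 6.
At the standard offset (UTC−09:00), 22:00 UTC − 9h = 13:00 Pelion Sector standard time.
Daylight saving runs 28 February – 6 November; the standard-time date in Pelion Sector, 25 February 2033, is outside that window, so Pelion Sector is on standard time at UTC−09:00.
22:00 UTC − 9h = 13:00 Pelion Sector.

13:00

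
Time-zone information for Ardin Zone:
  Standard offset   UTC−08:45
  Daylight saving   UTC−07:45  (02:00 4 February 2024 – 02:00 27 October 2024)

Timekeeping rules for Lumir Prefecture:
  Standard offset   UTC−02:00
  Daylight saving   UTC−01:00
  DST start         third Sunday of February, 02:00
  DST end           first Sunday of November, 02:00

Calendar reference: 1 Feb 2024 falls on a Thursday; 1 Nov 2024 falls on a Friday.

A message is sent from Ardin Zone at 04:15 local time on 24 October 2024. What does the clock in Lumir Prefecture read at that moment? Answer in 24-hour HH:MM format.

11:00

24 October 2024 falls between 4 February and 27 October, so daylight saving is in effect and Ardin Zone is at UTC−07:45.
04:15 Ardin Zone + 7h45m = 12:00 UTC.
1 February 2024 is a Thursday, so the first Sunday is February 4 and the third is February 18.
1 November 2024 is a Friday, so the first Sunday is November 3.
At the standard offset (UTC−02:00), 12:00 UTC − 2h = 10:00 Lumir Prefecture standard time.
The standard-time date in Lumir Prefecture, 24 October 2024, falls between 18 February and 3 November, so daylight saving is in effect and Lumir Prefecture is at UTC−01:00.
12:00 UTC − 1h = 11:00 Lumir Prefecture.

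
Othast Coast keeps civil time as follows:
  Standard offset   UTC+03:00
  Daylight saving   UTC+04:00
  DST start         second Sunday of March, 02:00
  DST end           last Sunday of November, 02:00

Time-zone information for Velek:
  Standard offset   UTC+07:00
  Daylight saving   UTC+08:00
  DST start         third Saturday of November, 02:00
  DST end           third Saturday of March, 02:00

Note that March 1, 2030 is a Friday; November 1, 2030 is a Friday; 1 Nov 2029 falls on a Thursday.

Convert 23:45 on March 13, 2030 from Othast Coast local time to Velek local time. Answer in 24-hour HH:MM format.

03:45

1 March 2030 is a Friday, so the first Sunday is March 3 and the second is March 10.
1 November 2030 is a Friday, so Sundays fall on 3, 10, 17, 24; the last is November 24.
Daylight saving runs 10 March – 24 November; March 13, 2030 is inside that window, so Othast Coast is at UTC+04:00.
23:45 Othast Coast − 4h = 19:45 UTC.
1 November 2029 is a Thursday, so the first Saturday is November 3 and the third is November 17.
1 March 2030 is a Friday, so the first Saturday is March 2 and the third is March 16.
At the standard offset (UTC+07:00), 19:45 UTC + 7h = 02:45 Velek standard time (rolling into the next day, 14 March 2030).
The standard-time date in Velek, March 14, 2030, lies within the daylight-saving period (17 November 2029 – 16 March 2030), so Velek is on daylight time, UTC+08:00.
19:45 UTC + 8h = 03:45 Velek (rolling into the next day, 14 March 2030).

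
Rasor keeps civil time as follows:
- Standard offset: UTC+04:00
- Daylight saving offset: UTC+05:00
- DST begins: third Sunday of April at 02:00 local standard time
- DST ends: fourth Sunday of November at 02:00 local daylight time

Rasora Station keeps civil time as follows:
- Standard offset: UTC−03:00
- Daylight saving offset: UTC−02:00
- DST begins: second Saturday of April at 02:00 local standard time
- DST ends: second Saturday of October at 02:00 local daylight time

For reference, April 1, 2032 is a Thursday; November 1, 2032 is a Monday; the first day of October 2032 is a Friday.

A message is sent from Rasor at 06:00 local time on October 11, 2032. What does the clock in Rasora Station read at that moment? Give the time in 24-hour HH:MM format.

1 April 2032 is a Thursday, so the first Sunday is April 4 and the third is April 18.
1 November 2032 is a Monday, so the first Sunday is November 7 and the fourth is November 28.
Daylight saving runs 18 April – 28 November; October 11, 2032 is inside that window, so Rasor is at UTC+05:00.
06:00 Rasor − 5h = 01:00 UTC.
1 April 2032 is a Thursday, so the first Saturday is April 3 and the second is April 10.
1 October 2032 is a Friday, so the first Saturday is October 2 and the second is October 9.
At the standard offset (UTC−03:00), 01:00 UTC − 3h = 22:00 Rasora Station standard time (rolling into the previous day, 10 October 2032).
Daylight saving runs 10 April – 9 October; the standard-time date in Rasora Station, October 10, 2032, is outside that window, so Rasora Station is on standard time at UTC−03:00.
01:00 UTC − 3h = 22:00 Rasora Station (rolling into the previous day, 10 October 2032).

22:00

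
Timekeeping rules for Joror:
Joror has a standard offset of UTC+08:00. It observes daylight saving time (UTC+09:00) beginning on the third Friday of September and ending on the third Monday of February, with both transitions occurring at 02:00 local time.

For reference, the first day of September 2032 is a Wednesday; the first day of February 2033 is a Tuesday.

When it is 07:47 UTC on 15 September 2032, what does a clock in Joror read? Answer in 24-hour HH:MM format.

1 September 2032 is a Wednesday, so the first Friday is September 3 and the third is September 17.
1 February 2033 is a Tuesday, so the first Monday is February 7 and the third is February 21.
At the standard offset (UTC+08:00), 07:47 UTC + 8h = 15:47 Joror standard time.
Daylight saving runs 17 September 2032 – 21 February 2033; the standard-time date in Joror, 15 September 2032, is outside that window, so Joror is on standard time at UTC+08:00.
07:47 UTC + 8h = 15:47 local.

15:47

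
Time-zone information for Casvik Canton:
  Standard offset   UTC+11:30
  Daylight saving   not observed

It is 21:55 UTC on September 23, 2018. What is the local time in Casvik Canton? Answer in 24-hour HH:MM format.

Casvik Canton has no daylight saving, so its offset is UTC+11:30 year-round.
21:55 UTC + 11h30m = 09:25 local (rolling into the next day, 24 September 2018).

09:25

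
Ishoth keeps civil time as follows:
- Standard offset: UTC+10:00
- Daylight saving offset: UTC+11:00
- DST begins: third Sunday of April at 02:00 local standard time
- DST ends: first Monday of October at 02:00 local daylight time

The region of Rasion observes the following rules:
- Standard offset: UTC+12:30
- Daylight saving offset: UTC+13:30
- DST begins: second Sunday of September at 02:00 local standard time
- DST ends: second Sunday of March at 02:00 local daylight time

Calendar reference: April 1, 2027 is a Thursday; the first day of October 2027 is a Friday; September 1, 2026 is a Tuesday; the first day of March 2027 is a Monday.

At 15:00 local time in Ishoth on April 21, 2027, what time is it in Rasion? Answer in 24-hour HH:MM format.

1 April 2027 is a Thursday, so the first Sunday is April 4 and the third is April 18.
1 October 2027 is a Friday, so the first Monday is October 4.
April 21, 2027 lies within the daylight-saving period (18 April – 4 October), so Ishoth is on daylight time, UTC+11:00.
15:00 Ishoth − 11h = 04:00 UTC.
1 September 2026 is a Tuesday, so the first Sunday is September 6 and the second is September 13.
1 March 2027 is a Monday, so the first Sunday is March 7 and the second is March 14.
At the standard offset (UTC+12:30), 04:00 UTC + 12h30m = 16:30 Rasion standard time.
Daylight saving runs 13 September 2026 – 14 March 2027; the standard-time date in Rasion, April 21, 2027, is outside that window, so Rasion is on standard time at UTC+12:30.
04:00 UTC + 12h30m = 16:30 Rasion.

16:30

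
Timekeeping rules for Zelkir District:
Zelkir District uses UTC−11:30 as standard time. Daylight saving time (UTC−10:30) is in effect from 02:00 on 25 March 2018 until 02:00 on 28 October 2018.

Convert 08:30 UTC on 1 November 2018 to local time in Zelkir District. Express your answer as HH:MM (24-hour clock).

21:00

At the standard offset (UTC−11:30), 08:30 UTC − 11h30m = 21:00 Zelkir District standard time (rolling into the previous day, 31 October 2018).
Daylight saving runs 25 March – 28 October; the standard-time date in Zelkir District, 31 October 2018, is outside that window, so Zelkir District is on standard time at UTC−11:30.
08:30 UTC − 11h30m = 21:00 local (rolling into the previous day, 31 October 2018).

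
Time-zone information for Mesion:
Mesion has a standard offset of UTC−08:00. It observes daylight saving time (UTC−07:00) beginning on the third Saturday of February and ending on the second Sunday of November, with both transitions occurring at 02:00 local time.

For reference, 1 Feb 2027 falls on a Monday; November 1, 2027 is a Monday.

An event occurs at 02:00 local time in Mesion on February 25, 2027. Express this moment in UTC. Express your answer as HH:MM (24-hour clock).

1 February 2027 is a Monday, so the first Saturday is February 6 and the third is February 20.
1 November 2027 is a Monday, so the first Sunday is November 7 and the second is November 14.
February 25, 2027 falls between 20 February and 14 November, so daylight saving is in effect and Mesion is at UTC−07:00.
02:00 local + 7h = 09:00 UTC.

09:00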